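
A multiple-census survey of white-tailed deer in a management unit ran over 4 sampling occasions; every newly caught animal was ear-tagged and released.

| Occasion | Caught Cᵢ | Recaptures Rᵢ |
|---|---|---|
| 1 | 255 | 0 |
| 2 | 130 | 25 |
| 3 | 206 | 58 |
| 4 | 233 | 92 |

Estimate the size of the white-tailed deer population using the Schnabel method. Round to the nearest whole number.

Marked at large before each occasion: Mᵢ = Σⱼ<ᵢ (Cⱼ − Rⱼ) → M1=0, M2=255, M3=360, M4=508
Σ MᵢCᵢ = 0·255 + 255·130 + 360·206 + 508·233 = 0 + 33150 + 74160 + 118364 = 225674
Σ Rᵢ = 0 + 25 + 58 + 92 = 175
N̂ = 225674 / 175 ≈ 1289.6 → 1290

N ≈ 1290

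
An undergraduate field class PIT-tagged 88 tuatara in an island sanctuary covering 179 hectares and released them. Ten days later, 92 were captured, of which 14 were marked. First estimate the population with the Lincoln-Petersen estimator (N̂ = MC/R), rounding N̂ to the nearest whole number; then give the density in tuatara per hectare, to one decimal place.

N̂ = 88·92/14 = 8096/14 ≈ 578.3 → 578
Density = N̂ / area = 578 / 179 ≈ 3.23 → 3.2 per hectare

density ≈ 3.2 tuatara per hectare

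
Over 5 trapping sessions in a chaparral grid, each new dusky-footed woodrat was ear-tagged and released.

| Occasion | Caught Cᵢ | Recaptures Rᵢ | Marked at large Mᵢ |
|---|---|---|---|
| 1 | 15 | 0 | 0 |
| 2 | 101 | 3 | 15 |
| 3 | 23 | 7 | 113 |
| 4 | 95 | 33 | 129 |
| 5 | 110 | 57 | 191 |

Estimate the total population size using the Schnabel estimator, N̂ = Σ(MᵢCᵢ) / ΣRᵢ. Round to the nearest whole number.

N ≈ 374

Σ MᵢCᵢ = 0·15 + 15·101 + 113·23 + 129·95 + 191·110 = 0 + 1515 + 2599 + 12255 + 21010 = 37379
Σ Rᵢ = 0 + 3 + 7 + 33 + 57 = 100
N̂ = 37379 / 100 ≈ 373.8 → 374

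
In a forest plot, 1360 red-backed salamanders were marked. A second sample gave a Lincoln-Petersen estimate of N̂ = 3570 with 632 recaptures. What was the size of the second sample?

From N = M·C/R: C = N·R / M = 3570·632 / 1360 = 2256240 / 1360 = 1659.

C = 1659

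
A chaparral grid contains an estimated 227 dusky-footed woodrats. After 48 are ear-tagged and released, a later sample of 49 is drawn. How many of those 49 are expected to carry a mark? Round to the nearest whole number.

expected recaptures ≈ 10

The marked fraction of the population is 48/227, so in a sample of 49 expect C·(M/N) marked.
E[R] = 48 × 49 / 227 = 2352 / 227 ≈ 10.4 → 10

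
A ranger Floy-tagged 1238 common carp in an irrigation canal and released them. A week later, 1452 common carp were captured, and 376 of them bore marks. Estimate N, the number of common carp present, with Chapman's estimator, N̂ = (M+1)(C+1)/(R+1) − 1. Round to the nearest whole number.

N ≈ 4774

N̂ = (1238+1)(1452+1)/(376+1) − 1 = 1239·1453/377 − 1
= 1800267/377 − 1 ≈ 4775.2 − 1 ≈ 4774.2 → 4774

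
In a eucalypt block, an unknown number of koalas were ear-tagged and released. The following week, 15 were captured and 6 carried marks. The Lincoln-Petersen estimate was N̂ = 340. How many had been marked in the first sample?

From N = M·C/R: M = N·R / C = 340·6 / 15 = 2040 / 15 = 136.

M = 136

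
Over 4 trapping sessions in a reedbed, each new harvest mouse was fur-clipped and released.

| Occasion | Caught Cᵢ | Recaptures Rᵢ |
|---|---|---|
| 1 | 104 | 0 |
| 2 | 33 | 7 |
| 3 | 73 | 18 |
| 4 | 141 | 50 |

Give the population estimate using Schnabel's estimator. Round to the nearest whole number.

Marked at large before each occasion: Mᵢ = Σⱼ<ᵢ (Cⱼ − Rⱼ) → M1=0, M2=104, M3=130, M4=185
Σ MᵢCᵢ = 0·104 + 104·33 + 130·73 + 185·141 = 0 + 3432 + 9490 + 26085 = 39007
Σ Rᵢ = 0 + 7 + 18 + 50 = 75
N̂ = 39007 / 75 ≈ 520.1 → 520

N ≈ 520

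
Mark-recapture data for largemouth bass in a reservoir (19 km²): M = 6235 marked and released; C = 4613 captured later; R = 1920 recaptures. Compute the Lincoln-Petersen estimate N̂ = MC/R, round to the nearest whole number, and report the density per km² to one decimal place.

density ≈ 788.4 largemouth bass per km²

N̂ = 6235·4613/1920 = 28762055/1920 ≈ 14980.2 → 14980
Density = N̂ / area = 14980 / 19 ≈ 788.42 → 788.4 per km²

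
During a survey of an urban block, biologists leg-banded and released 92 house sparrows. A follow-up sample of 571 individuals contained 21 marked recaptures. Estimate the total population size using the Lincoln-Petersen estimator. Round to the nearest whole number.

N ≈ 2502

Lincoln-Petersen assumes M/N = R/C, so N = M·C / R.
N = (92 × 571) / 21 = 52532 / 21 ≈ 2501.5 → 2502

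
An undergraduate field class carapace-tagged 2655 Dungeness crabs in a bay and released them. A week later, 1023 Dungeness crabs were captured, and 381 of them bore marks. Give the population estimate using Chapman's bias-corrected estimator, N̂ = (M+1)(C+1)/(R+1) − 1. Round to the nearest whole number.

N̂ = (2655+1)(1023+1)/(381+1) − 1 = 2656·1024/382 − 1
= 2719744/382 − 1 ≈ 7119.7 − 1 ≈ 7118.7 → 7119

N ≈ 7119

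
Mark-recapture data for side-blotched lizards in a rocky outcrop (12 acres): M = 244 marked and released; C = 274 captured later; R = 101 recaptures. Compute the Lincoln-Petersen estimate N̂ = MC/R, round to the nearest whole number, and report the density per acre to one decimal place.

N̂ = 244·274/101 = 66856/101 ≈ 661.9 → 662
Density = N̂ / area = 662 / 12 ≈ 55.17 → 55.2 per acre

density ≈ 55.2 side-blotched lizards per acre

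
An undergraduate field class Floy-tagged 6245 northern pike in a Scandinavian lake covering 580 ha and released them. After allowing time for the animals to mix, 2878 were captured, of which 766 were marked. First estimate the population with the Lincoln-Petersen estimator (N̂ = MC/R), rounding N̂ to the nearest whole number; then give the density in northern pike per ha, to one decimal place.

N̂ = 6245·2878/766 = 17973110/766 ≈ 23463.6 → 23464
Density = N̂ / area = 23464 / 580 ≈ 40.46 → 40.5 per ha

density ≈ 40.5 northern pike per ha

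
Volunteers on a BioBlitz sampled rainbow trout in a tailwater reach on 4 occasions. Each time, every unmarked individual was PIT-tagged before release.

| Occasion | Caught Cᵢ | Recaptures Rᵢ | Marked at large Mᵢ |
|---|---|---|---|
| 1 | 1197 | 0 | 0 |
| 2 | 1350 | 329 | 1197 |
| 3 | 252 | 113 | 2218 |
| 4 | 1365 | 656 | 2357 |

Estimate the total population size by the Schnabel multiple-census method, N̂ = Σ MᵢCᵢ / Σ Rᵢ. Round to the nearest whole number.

Σ MᵢCᵢ = 0·1197 + 1197·1350 + 2218·252 + 2357·1365 = 0 + 1615950 + 558936 + 3217305 = 5392191
Σ Rᵢ = 0 + 329 + 113 + 656 = 1098
N̂ = 5392191 / 1098 ≈ 4910.9 → 4911

N ≈ 4911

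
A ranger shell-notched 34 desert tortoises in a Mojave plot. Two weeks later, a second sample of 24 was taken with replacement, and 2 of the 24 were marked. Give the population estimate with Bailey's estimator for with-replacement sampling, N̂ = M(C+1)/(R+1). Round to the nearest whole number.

N̂ = 34·(24+1)/(2+1) = 34·25/3 = 850/3 ≈ 283.3 → 283

N ≈ 283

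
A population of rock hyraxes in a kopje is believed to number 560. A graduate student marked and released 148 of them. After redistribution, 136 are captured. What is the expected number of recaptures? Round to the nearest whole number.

The marked fraction of the population is 148/560, so in a sample of 136 expect C·(M/N) marked.
E[R] = 148 × 136 / 560 = 20128 / 560 ≈ 35.9 → 36

expected recaptures ≈ 36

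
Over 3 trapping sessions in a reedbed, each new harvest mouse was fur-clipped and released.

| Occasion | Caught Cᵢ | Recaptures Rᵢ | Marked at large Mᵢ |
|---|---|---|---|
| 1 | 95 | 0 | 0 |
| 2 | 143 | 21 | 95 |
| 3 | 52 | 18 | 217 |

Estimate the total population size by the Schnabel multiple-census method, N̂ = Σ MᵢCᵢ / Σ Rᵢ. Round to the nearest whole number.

Σ MᵢCᵢ = 0·95 + 95·143 + 217·52 = 0 + 13585 + 11284 = 24869
Σ Rᵢ = 0 + 21 + 18 = 39
N̂ = 24869 / 39 ≈ 637.7 → 638

N ≈ 638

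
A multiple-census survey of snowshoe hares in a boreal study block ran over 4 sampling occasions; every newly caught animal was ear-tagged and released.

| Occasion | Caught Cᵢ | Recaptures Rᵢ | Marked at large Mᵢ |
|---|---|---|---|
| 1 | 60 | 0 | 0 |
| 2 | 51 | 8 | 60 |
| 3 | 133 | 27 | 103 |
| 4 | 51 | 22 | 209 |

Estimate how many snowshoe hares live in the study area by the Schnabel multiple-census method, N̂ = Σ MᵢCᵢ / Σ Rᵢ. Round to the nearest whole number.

Σ MᵢCᵢ = 0·60 + 60·51 + 103·133 + 209·51 = 0 + 3060 + 13699 + 10659 = 27418
Σ Rᵢ = 0 + 8 + 27 + 22 = 57
N̂ = 27418 / 57 ≈ 481.0 → 481

N ≈ 481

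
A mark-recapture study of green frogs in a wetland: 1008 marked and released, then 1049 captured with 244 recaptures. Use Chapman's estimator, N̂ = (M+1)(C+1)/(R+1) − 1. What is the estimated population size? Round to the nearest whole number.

N̂ = (1008+1)(1049+1)/(244+1) − 1 = 1009·1050/245 − 1
= 1059450/245 − 1 ≈ 4324.3 − 1 ≈ 4323.3 → 4323

N ≈ 4323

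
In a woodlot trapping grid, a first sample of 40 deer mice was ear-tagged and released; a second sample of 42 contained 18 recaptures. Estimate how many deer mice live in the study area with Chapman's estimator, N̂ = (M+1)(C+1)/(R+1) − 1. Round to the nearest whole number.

N ≈ 92

N̂ = (40+1)(42+1)/(18+1) − 1 = 41·43/19 − 1
= 1763/19 − 1 ≈ 92.8 − 1 ≈ 91.8 → 92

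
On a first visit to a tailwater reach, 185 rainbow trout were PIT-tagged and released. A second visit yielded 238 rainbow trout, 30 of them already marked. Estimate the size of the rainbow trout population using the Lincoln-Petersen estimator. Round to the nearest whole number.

N = (185 × 238) / 30 = 44030 / 30 ≈ 1467.7 → 1468

N ≈ 1468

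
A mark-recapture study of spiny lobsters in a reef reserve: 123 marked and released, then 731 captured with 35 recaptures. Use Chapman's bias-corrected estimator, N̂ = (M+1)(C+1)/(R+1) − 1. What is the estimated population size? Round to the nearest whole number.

N ≈ 2520

N̂ = (123+1)(731+1)/(35+1) − 1 = 124·732/36 − 1
= 90768/36 − 1 ≈ 2521.3 − 1 ≈ 2520.3 → 2520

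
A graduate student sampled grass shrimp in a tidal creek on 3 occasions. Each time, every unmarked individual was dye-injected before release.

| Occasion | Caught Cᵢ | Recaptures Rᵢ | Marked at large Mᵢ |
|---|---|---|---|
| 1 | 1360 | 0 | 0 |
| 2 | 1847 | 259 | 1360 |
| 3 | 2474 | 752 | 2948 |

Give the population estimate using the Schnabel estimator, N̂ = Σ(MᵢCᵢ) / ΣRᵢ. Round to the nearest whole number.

Σ MᵢCᵢ = 0·1360 + 1360·1847 + 2948·2474 = 0 + 2511920 + 7293352 = 9805272
Σ Rᵢ = 0 + 259 + 752 = 1011
N̂ = 9805272 / 1011 ≈ 9698.6 → 9699

N ≈ 9699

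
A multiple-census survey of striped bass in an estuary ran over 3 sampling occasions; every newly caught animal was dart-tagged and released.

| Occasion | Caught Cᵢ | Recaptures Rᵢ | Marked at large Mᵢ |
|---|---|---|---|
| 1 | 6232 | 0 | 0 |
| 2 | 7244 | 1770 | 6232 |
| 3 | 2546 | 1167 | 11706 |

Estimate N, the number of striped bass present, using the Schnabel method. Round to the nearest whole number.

N ≈ 25,519

Σ MᵢCᵢ = 0·6232 + 6232·7244 + 11706·2546 = 0 + 45144608 + 29803476 = 74948084
Σ Rᵢ = 0 + 1770 + 1167 = 2937
N̂ = 74948084 / 2937 ≈ 25518.6 → 25519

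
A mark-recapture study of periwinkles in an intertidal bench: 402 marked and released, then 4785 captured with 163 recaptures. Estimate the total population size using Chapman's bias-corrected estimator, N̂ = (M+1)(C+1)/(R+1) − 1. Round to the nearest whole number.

N̂ = (402+1)(4785+1)/(163+1) − 1 = 403·4786/164 − 1
= 1928758/164 − 1 ≈ 11760.7 − 1 ≈ 11759.7 → 11760

N ≈ 11,760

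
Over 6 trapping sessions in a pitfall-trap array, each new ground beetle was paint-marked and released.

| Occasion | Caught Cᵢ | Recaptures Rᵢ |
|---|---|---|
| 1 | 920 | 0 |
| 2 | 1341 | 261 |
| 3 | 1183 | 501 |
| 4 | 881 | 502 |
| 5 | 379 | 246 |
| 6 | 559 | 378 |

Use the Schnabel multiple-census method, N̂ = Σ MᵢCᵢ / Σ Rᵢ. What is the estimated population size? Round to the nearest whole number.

Marked at large before each occasion: Mᵢ = Σⱼ<ᵢ (Cⱼ − Rⱼ) → M1=0, M2=920, M3=2000, M4=2682, M5=3061, M6=3194
Σ MᵢCᵢ = 0·920 + 920·1341 + 2000·1183 + 2682·881 + 3061·379 + 3194·559 = 0 + 1233720 + 2366000 + 2362842 + 1160119 + 1785446 = 8908127
Σ Rᵢ = 0 + 261 + 501 + 502 + 246 + 378 = 1888
N̂ = 8908127 / 1888 ≈ 4718.3 → 4718

N ≈ 4718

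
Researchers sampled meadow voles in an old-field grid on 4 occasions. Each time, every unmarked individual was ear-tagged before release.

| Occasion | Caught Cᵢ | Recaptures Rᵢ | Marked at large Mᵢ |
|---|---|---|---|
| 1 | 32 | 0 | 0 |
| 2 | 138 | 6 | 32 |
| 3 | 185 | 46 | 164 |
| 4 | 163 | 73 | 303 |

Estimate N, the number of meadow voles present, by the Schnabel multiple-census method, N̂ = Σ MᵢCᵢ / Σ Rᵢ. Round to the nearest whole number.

N ≈ 673

Σ MᵢCᵢ = 0·32 + 32·138 + 164·185 + 303·163 = 0 + 4416 + 30340 + 49389 = 84145
Σ Rᵢ = 0 + 6 + 46 + 73 = 125
N̂ = 84145 / 125 ≈ 673.2 → 673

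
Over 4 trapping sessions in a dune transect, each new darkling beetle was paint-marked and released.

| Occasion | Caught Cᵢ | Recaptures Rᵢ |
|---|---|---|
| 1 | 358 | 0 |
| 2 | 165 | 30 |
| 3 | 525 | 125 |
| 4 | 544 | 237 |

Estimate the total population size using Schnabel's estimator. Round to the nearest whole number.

N ≈ 2050

Marked at large before each occasion: Mᵢ = Σⱼ<ᵢ (Cⱼ − Rⱼ) → M1=0, M2=358, M3=493, M4=893
Σ MᵢCᵢ = 0·358 + 358·165 + 493·525 + 893·544 = 0 + 59070 + 258825 + 485792 = 803687
Σ Rᵢ = 0 + 30 + 125 + 237 = 392
N̂ = 803687 / 392 ≈ 2050.2 → 2050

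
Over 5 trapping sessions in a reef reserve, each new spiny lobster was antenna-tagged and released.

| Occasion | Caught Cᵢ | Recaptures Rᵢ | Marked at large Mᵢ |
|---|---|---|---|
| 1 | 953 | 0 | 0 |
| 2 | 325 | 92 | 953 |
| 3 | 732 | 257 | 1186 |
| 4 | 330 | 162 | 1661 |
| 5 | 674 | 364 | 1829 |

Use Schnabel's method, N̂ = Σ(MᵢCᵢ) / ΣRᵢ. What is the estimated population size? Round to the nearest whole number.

Σ MᵢCᵢ = 0·953 + 953·325 + 1186·732 + 1661·330 + 1829·674 = 0 + 309725 + 868152 + 548130 + 1232746 = 2958753
Σ Rᵢ = 0 + 92 + 257 + 162 + 364 = 875
N̂ = 2958753 / 875 ≈ 3381.4 → 3381

N ≈ 3381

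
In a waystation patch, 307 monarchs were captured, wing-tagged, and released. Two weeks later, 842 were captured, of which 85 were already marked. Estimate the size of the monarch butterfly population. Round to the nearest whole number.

N = (307 × 842) / 85 = 258494 / 85 ≈ 3041.1 → 3041

N ≈ 3041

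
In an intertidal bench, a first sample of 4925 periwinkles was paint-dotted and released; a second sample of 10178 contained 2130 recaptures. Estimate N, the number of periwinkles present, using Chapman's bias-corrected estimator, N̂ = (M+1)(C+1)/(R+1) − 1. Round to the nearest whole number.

N ≈ 23,529

N̂ = (4925+1)(10178+1)/(2130+1) − 1 = 4926·10179/2131 − 1
= 50141754/2131 − 1 ≈ 23529.7 − 1 ≈ 23528.7 → 23529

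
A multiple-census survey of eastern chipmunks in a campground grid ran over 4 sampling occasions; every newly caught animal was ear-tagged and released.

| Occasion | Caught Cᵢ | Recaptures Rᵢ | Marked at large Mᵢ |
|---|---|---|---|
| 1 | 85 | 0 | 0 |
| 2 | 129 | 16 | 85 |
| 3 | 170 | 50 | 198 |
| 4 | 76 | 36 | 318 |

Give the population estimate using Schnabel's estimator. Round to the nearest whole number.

N ≈ 674

Σ MᵢCᵢ = 0·85 + 85·129 + 198·170 + 318·76 = 0 + 10965 + 33660 + 24168 = 68793
Σ Rᵢ = 0 + 16 + 50 + 36 = 102
N̂ = 68793 / 102 ≈ 674.4 → 674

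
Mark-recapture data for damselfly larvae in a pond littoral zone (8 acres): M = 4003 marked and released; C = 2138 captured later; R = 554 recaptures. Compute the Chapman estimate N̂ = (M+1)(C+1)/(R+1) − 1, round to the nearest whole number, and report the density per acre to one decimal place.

N̂ = 4004·2139/555 − 1 = 8564556/555 − 1 ≈ 15430.6 → 15431
Density = N̂ / area = 15431 / 8 ≈ 1928.88 → 1928.9 per acre

density ≈ 1928.9 damselfly larvae per acre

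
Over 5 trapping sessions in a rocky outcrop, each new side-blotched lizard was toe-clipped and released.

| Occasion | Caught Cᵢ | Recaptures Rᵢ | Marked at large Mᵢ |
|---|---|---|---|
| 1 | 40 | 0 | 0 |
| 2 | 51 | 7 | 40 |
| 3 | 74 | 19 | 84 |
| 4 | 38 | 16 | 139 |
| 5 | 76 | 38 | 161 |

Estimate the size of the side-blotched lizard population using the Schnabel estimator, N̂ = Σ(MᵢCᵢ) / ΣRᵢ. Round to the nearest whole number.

N ≈ 322

Σ MᵢCᵢ = 0·40 + 40·51 + 84·74 + 139·38 + 161·76 = 0 + 2040 + 6216 + 5282 + 12236 = 25774
Σ Rᵢ = 0 + 7 + 19 + 16 + 38 = 80
N̂ = 25774 / 80 ≈ 322.2 → 322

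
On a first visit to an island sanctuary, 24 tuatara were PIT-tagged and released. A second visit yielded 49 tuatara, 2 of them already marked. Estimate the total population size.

N = (24 × 49) / 2 = 1176 / 2 = 588

N = 588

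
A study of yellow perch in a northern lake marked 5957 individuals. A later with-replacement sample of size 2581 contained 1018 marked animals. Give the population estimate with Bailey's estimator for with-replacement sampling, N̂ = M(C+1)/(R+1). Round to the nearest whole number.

N ≈ 15,094

N̂ = 5957·(2581+1)/(1018+1) = 5957·2582/1019 = 15380974/1019 ≈ 15094.2 → 15094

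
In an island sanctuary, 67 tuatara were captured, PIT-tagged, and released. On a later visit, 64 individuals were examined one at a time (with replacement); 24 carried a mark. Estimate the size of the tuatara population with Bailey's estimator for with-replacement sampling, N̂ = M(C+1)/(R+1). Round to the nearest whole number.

N ≈ 174

N̂ = 67·(64+1)/(24+1) = 67·65/25 = 4355/25 ≈ 174.2 → 174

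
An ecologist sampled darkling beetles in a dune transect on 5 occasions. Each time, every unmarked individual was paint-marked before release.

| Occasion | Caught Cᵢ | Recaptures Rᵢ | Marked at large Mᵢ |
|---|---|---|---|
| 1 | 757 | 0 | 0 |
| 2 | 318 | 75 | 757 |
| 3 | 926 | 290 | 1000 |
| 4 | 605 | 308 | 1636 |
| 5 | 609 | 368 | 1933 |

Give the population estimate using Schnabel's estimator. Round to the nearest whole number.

N ≈ 3202

Σ MᵢCᵢ = 0·757 + 757·318 + 1000·926 + 1636·605 + 1933·609 = 0 + 240726 + 926000 + 989780 + 1177197 = 3333703
Σ Rᵢ = 0 + 75 + 290 + 308 + 368 = 1041
N̂ = 3333703 / 1041 ≈ 3202.4 → 3202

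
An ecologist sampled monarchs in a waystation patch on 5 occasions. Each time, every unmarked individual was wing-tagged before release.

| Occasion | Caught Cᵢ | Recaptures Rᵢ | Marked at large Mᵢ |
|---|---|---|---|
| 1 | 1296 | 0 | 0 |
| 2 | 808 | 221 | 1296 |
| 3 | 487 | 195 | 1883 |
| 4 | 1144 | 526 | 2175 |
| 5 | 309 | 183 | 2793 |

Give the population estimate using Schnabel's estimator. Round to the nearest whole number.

N ≈ 4725

Σ MᵢCᵢ = 0·1296 + 1296·808 + 1883·487 + 2175·1144 + 2793·309 = 0 + 1047168 + 917021 + 2488200 + 863037 = 5315426
Σ Rᵢ = 0 + 221 + 195 + 526 + 183 = 1125
N̂ = 5315426 / 1125 ≈ 4724.8 → 4725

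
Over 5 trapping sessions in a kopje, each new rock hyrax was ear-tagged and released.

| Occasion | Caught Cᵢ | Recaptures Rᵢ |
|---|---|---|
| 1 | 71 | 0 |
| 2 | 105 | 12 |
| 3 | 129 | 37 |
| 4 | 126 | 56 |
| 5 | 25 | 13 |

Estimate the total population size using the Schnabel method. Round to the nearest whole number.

N ≈ 585

Marked at large before each occasion: Mᵢ = Σⱼ<ᵢ (Cⱼ − Rⱼ) → M1=0, M2=71, M3=164, M4=256, M5=326
Σ MᵢCᵢ = 0·71 + 71·105 + 164·129 + 256·126 + 326·25 = 0 + 7455 + 21156 + 32256 + 8150 = 69017
Σ Rᵢ = 0 + 12 + 37 + 56 + 13 = 118
N̂ = 69017 / 118 ≈ 584.9 → 585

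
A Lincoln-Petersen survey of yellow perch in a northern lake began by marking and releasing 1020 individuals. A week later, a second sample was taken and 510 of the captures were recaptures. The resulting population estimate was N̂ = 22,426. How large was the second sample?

From N = M·C/R: C = N·R / M = 22426·510 / 1020 = 11437260 / 1020 = 11213.

C = 11213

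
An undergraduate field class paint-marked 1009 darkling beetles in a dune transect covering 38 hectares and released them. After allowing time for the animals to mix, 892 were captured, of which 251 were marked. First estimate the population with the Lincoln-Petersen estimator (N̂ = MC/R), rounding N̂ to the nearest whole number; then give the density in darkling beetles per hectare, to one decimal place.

density ≈ 94.4 darkling beetles per hectare

N̂ = 1009·892/251 = 900028/251 ≈ 3585.8 → 3586
Density = N̂ / area = 3586 / 38 ≈ 94.37 → 94.4 per hectare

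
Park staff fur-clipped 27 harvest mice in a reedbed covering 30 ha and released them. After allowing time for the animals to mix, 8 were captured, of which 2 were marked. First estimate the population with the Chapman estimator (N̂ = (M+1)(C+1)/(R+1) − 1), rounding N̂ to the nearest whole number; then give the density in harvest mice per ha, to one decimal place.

N̂ = 28·9/3 − 1 = 252/3 − 1 = 83
Density = N̂ / area = 83 / 30 ≈ 2.77 → 2.8 per ha

density ≈ 2.8 harvest mice per ha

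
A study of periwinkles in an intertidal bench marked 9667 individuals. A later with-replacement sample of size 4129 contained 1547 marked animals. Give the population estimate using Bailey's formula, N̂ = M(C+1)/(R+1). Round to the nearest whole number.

N̂ = 9667·(4129+1)/(1547+1) = 9667·4130/1548 = 39924710/1548 ≈ 25791.2 → 25791

N ≈ 25,791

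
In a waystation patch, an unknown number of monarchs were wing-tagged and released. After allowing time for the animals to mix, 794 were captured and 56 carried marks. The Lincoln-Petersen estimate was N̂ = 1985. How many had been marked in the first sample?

M = 140

From N = M·C/R: M = N·R / C = 1985·56 / 794 = 111160 / 794 = 140.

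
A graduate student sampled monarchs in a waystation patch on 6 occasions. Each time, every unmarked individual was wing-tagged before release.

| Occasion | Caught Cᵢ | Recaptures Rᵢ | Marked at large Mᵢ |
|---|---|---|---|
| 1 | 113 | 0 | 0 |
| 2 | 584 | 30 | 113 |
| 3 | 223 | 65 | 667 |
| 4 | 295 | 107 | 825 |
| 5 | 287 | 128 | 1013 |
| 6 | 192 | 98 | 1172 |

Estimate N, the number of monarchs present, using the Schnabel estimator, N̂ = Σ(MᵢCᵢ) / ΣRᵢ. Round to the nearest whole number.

Σ MᵢCᵢ = 0·113 + 113·584 + 667·223 + 825·295 + 1013·287 + 1172·192 = 0 + 65992 + 148741 + 243375 + 290731 + 225024 = 973863
Σ Rᵢ = 0 + 30 + 65 + 107 + 128 + 98 = 428
N̂ = 973863 / 428 ≈ 2275.4 → 2275

N ≈ 2275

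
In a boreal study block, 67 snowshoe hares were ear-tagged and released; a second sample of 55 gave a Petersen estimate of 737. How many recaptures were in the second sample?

R = 5

From N = M·C/R: R = M·C / N = 67·55 / 737 = 3685 / 737 = 5.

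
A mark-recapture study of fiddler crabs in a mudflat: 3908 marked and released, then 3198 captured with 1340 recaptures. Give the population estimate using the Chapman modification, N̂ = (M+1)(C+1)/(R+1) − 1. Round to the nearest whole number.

N̂ = (3908+1)(3198+1)/(1340+1) − 1 = 3909·3199/1341 − 1
= 12504891/1341 − 1 ≈ 9325.0 − 1 ≈ 9324.0 → 9324

N ≈ 9324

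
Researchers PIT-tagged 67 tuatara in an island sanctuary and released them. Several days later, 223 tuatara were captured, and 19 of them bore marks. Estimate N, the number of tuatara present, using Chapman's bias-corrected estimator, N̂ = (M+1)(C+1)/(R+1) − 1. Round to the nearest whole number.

N̂ = (67+1)(223+1)/(19+1) − 1 = 68·224/20 − 1
= 15232/20 − 1 ≈ 761.6 − 1 ≈ 760.6 → 761

N ≈ 761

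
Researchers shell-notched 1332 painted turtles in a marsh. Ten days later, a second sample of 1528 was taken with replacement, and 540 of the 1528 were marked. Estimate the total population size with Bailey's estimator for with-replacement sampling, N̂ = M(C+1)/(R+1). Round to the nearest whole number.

N ≈ 3765

N̂ = 1332·(1528+1)/(540+1) = 1332·1529/541 = 2036628/541 ≈ 3764.6 → 3765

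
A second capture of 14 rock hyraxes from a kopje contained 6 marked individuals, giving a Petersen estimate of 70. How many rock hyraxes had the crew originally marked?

From N = M·C/R: M = N·R / C = 70·6 / 14 = 420 / 14 = 30.

M = 30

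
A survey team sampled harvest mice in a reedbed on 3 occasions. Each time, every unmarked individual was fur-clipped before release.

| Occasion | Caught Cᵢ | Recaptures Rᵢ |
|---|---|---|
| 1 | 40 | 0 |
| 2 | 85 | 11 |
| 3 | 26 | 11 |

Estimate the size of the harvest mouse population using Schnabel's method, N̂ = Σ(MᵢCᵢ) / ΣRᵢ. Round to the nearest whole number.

Marked at large before each occasion: Mᵢ = Σⱼ<ᵢ (Cⱼ − Rⱼ) → M1=0, M2=40, M3=114
Σ MᵢCᵢ = 0·40 + 40·85 + 114·26 = 0 + 3400 + 2964 = 6364
Σ Rᵢ = 0 + 11 + 11 = 22
N̂ = 6364 / 22 ≈ 289.3 → 289

N ≈ 289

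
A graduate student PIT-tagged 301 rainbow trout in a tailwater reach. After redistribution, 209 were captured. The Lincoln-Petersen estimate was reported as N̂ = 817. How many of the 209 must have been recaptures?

R = 77

From N = M·C/R: R = M·C / N = 301·209 / 817 = 62909 / 817 = 77.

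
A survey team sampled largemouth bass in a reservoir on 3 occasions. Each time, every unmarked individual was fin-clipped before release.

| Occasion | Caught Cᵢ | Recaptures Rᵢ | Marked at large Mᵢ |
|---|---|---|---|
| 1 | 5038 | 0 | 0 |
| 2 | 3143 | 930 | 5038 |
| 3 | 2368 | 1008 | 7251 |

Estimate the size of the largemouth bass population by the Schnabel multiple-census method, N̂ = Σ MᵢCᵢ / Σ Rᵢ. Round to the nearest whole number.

Σ MᵢCᵢ = 0·5038 + 5038·3143 + 7251·2368 = 0 + 15834434 + 17170368 = 33004802
Σ Rᵢ = 0 + 930 + 1008 = 1938
N̂ = 33004802 / 1938 ≈ 17030.3 → 17030

N ≈ 17,030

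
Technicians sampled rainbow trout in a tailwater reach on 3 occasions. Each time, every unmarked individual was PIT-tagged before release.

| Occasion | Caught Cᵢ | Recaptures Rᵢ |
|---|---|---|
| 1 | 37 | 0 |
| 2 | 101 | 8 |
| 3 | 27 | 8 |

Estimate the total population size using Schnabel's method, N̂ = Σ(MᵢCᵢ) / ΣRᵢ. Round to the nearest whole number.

Marked at large before each occasion: Mᵢ = Σⱼ<ᵢ (Cⱼ − Rⱼ) → M1=0, M2=37, M3=130
Σ MᵢCᵢ = 0·37 + 37·101 + 130·27 = 0 + 3737 + 3510 = 7247
Σ Rᵢ = 0 + 8 + 8 = 16
N̂ = 7247 / 16 ≈ 452.9 → 453

N ≈ 453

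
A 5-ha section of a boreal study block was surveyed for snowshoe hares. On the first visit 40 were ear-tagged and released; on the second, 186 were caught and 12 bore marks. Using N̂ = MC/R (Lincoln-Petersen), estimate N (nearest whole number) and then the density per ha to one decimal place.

density ≈ 124.0 snowshoe hares per ha

N̂ = 40·186/12 = 7440/12 = 620
Density = N̂ / area = 620 / 5 = 124.0 per ha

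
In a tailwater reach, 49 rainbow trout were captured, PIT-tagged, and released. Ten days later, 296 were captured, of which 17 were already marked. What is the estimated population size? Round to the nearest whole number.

Lincoln-Petersen assumes M/N = R/C, so N = M·C / R.
N = (49 × 296) / 17 = 14504 / 17 ≈ 853.2 → 853

N ≈ 853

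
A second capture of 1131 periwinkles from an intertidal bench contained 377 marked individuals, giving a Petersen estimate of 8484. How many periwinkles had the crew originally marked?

From N = M·C/R: M = N·R / C = 8484·377 / 1131 = 3198468 / 1131 = 2828.

M = 2828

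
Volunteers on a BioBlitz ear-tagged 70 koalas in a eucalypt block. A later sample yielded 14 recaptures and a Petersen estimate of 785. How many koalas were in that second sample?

From N = M·C/R: C = N·R / M = 785·14 / 70 = 10990 / 70 = 157.

C = 157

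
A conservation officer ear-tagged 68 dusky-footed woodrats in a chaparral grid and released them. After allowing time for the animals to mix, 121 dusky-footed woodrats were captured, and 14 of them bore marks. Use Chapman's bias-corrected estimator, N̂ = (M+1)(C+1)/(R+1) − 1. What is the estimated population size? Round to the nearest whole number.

N ≈ 560

N̂ = (68+1)(121+1)/(14+1) − 1 = 69·122/15 − 1
= 8418/15 − 1 ≈ 561.2 − 1 ≈ 560.2 → 560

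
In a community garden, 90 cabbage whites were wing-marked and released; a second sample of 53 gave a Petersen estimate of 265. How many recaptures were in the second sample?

From N = M·C/R: R = M·C / N = 90·53 / 265 = 4770 / 265 = 18.

R = 18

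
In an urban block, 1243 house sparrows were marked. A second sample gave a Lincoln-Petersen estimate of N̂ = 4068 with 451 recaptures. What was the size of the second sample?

C = 1476

From N = M·C/R: C = N·R / M = 4068·451 / 1243 = 1834668 / 1243 = 1476.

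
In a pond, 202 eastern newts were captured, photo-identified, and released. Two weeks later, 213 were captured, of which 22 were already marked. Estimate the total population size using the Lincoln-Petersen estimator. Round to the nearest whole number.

N ≈ 1956

N = (202 × 213) / 22 = 43026 / 22 ≈ 1955.7 → 1956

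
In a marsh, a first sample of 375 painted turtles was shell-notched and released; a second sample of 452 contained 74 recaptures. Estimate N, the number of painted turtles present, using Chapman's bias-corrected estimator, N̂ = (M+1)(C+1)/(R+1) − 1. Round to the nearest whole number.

N ≈ 2270

N̂ = (375+1)(452+1)/(74+1) − 1 = 376·453/75 − 1
= 170328/75 − 1 ≈ 2271.0 − 1 ≈ 2270.0 → 2270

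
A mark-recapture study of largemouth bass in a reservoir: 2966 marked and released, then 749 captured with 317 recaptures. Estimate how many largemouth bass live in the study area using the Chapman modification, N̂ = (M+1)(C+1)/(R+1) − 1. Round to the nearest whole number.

N ≈ 6997

N̂ = (2966+1)(749+1)/(317+1) − 1 = 2967·750/318 − 1
= 2225250/318 − 1 ≈ 6997.6 − 1 ≈ 6996.6 → 6997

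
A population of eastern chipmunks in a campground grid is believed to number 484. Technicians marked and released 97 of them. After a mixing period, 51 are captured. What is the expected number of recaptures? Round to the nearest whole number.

The marked fraction of the population is 97/484, so in a sample of 51 expect C·(M/N) marked.
E[R] = 97 × 51 / 484 = 4947 / 484 ≈ 10.2 → 10

expected recaptures ≈ 10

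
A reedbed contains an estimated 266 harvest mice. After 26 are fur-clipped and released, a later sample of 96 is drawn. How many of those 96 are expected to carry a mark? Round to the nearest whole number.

expected recaptures ≈ 9

The marked fraction of the population is 26/266, so in a sample of 96 expect C·(M/N) marked.
E[R] = 26 × 96 / 266 = 2496 / 266 ≈ 9.4 → 9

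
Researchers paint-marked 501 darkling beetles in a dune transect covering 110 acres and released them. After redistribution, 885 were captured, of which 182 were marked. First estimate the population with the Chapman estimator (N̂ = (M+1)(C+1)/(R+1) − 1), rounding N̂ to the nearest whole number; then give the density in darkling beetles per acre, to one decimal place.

N̂ = 502·886/183 − 1 = 444772/183 − 1 ≈ 2429.4 → 2429
Density = N̂ / area = 2429 / 110 ≈ 22.08 → 22.1 per acre

density ≈ 22.1 darkling beetles per acre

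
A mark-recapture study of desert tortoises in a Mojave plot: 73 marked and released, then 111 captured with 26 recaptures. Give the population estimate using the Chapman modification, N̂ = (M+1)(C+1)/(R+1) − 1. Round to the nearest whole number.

N̂ = (73+1)(111+1)/(26+1) − 1 = 74·112/27 − 1
= 8288/27 − 1 ≈ 307.0 − 1 ≈ 306.0 → 306

N ≈ 306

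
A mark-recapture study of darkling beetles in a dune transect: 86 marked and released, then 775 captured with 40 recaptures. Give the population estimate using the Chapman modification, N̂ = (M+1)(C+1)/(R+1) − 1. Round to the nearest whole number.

N̂ = (86+1)(775+1)/(40+1) − 1 = 87·776/41 − 1
= 67512/41 − 1 ≈ 1646.6 − 1 ≈ 1645.6 → 1646

N ≈ 1646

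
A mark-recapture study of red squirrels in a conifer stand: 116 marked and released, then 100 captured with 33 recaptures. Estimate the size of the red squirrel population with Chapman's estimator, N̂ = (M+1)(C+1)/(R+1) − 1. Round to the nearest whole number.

N ≈ 347

N̂ = (116+1)(100+1)/(33+1) − 1 = 117·101/34 − 1
= 11817/34 − 1 ≈ 347.6 − 1 ≈ 346.6 → 347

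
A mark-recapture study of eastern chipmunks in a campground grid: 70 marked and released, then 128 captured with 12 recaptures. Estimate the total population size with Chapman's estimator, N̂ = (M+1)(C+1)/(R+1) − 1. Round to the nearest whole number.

N ≈ 704

N̂ = (70+1)(128+1)/(12+1) − 1 = 71·129/13 − 1
= 9159/13 − 1 ≈ 704.5 − 1 ≈ 703.5 → 704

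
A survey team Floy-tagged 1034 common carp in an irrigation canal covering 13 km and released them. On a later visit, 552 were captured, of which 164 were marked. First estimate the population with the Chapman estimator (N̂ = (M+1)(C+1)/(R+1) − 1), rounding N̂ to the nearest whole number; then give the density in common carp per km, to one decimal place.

N̂ = 1035·553/165 − 1 = 572355/165 − 1 ≈ 3467.8 → 3468
Density = N̂ / area = 3468 / 13 ≈ 266.77 → 266.8 per km

density ≈ 266.8 common carp per km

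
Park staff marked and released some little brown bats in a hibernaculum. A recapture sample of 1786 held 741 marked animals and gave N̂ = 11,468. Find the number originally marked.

From N = M·C/R: M = N·R / C = 11468·741 / 1786 = 8497788 / 1786 = 4758.

M = 4758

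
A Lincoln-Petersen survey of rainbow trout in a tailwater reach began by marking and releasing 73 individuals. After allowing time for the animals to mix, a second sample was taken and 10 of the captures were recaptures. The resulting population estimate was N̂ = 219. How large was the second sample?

From N = M·C/R: C = N·R / M = 219·10 / 73 = 2190 / 73 = 30.

C = 30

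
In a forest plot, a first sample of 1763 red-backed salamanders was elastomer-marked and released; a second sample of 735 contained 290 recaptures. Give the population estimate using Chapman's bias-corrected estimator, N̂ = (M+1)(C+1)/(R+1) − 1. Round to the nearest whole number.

N ≈ 4461

N̂ = (1763+1)(735+1)/(290+1) − 1 = 1764·736/291 − 1
= 1298304/291 − 1 ≈ 4461.5 − 1 ≈ 4460.5 → 4461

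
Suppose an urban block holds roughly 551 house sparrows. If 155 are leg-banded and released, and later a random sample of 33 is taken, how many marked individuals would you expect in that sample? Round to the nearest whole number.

expected recaptures ≈ 9

Expected recaptures E[R] = M·C / N.
E[R] = 155 × 33 / 551 = 5115 / 551 ≈ 9.3 → 9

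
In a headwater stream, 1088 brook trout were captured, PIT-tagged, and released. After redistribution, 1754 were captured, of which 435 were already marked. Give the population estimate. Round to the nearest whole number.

N ≈ 4387

The marked fraction in the recapture sample should equal the marked fraction in the population: 435/1754 = 1088/N.
N = (1088 × 1754) / 435 = 1908352 / 435 ≈ 4387.0 → 4387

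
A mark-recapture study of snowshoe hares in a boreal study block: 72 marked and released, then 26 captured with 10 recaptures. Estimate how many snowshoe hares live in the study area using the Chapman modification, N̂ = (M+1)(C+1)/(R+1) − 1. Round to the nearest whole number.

N̂ = (72+1)(26+1)/(10+1) − 1 = 73·27/11 − 1
= 1971/11 − 1 ≈ 179.2 − 1 ≈ 178.2 → 178

N ≈ 178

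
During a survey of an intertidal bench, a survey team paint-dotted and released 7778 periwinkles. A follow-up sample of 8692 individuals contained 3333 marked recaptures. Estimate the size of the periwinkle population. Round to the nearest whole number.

If marked individuals mix randomly, R/C ≈ M/N, giving N ≈ M·C/R.
N = (7778 × 8692) / 3333 = 67606376 / 3333 ≈ 20283.9 → 20284

N ≈ 20,284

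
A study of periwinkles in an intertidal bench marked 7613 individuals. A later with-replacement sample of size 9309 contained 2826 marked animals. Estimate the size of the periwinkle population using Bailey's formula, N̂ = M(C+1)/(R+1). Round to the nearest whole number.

N ≈ 25,071

N̂ = 7613·(9309+1)/(2826+1) = 7613·9310/2827 = 70877030/2827 ≈ 25071.46 → 25071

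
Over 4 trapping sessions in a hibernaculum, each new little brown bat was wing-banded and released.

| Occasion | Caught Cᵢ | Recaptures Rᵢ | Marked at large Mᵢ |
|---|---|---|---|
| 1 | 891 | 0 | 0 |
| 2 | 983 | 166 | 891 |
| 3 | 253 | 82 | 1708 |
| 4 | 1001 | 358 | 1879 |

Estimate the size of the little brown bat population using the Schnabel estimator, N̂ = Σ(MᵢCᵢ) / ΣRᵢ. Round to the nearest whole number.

N ≈ 5262

Σ MᵢCᵢ = 0·891 + 891·983 + 1708·253 + 1879·1001 = 0 + 875853 + 432124 + 1880879 = 3188856
Σ Rᵢ = 0 + 166 + 82 + 358 = 606
N̂ = 3188856 / 606 ≈ 5262.1 → 5262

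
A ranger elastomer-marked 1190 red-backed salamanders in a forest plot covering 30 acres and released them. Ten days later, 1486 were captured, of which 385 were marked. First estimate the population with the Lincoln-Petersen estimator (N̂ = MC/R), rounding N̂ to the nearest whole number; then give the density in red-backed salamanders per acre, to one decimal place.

N̂ = 1190·1486/385 = 1768340/385 ≈ 4593.1 → 4593
Density = N̂ / area = 4593 / 30 ≈ 153.10 → 153.1 per acre

density ≈ 153.1 red-backed salamanders per acre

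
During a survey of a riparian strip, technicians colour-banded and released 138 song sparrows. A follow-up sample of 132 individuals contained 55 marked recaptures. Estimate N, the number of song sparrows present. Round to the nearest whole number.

N ≈ 331

N = (138 × 132) / 55 = 18216 / 55 ≈ 331.2 → 331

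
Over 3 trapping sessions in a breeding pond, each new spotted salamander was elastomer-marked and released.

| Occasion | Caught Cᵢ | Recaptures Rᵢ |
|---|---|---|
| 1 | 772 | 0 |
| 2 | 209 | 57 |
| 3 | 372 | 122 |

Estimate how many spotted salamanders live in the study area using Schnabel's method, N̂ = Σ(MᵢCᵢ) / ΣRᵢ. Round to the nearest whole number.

Marked at large before each occasion: Mᵢ = Σⱼ<ᵢ (Cⱼ − Rⱼ) → M1=0, M2=772, M3=924
Σ MᵢCᵢ = 0·772 + 772·209 + 924·372 = 0 + 161348 + 343728 = 505076
Σ Rᵢ = 0 + 57 + 122 = 179
N̂ = 505076 / 179 ≈ 2821.7 → 2822

N ≈ 2822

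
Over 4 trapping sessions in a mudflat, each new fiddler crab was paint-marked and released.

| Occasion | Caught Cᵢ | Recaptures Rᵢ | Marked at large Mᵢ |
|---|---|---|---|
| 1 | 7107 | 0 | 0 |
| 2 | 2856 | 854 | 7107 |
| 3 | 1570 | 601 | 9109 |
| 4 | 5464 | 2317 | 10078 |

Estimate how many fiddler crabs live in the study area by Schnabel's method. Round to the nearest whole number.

N ≈ 23,771

Σ MᵢCᵢ = 0·7107 + 7107·2856 + 9109·1570 + 10078·5464 = 0 + 20297592 + 14301130 + 55066192 = 89664914
Σ Rᵢ = 0 + 854 + 601 + 2317 = 3772
N̂ = 89664914 / 3772 ≈ 23771.2 → 23771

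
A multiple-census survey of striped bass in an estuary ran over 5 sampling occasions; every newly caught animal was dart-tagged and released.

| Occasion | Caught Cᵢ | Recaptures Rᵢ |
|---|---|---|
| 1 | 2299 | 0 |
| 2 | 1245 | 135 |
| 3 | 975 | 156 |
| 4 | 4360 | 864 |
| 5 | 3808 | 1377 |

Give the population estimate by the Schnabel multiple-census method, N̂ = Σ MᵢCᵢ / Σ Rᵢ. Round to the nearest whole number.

N ≈ 21,340

Marked at large before each occasion: Mᵢ = Σⱼ<ᵢ (Cⱼ − Rⱼ) → M1=0, M2=2299, M3=3409, M4=4228, M5=7724
Σ MᵢCᵢ = 0·2299 + 2299·1245 + 3409·975 + 4228·4360 + 7724·3808 = 0 + 2862255 + 3323775 + 18434080 + 29412992 = 54033102
Σ Rᵢ = 0 + 135 + 156 + 864 + 1377 = 2532
N̂ = 54033102 / 2532 ≈ 21340.1 → 21340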